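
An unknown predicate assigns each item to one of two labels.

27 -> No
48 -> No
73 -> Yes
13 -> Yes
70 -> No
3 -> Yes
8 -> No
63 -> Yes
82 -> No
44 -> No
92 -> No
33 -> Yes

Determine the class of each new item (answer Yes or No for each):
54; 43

No, Yes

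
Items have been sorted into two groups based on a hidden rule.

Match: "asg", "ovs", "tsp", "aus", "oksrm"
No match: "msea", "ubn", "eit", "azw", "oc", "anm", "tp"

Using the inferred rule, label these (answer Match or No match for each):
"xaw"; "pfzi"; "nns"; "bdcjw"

The simplest hypothesis consistent with all the labels is: odd length AND contains 's'.
No match: "xaw", since length 3, no 's'.
No match: "pfzi", since length 4, no 's'.
Match: "nns", since length 3, has 's'.
No match: "bdcjw", since length 5, no 's'.

No match, No match, Match, No match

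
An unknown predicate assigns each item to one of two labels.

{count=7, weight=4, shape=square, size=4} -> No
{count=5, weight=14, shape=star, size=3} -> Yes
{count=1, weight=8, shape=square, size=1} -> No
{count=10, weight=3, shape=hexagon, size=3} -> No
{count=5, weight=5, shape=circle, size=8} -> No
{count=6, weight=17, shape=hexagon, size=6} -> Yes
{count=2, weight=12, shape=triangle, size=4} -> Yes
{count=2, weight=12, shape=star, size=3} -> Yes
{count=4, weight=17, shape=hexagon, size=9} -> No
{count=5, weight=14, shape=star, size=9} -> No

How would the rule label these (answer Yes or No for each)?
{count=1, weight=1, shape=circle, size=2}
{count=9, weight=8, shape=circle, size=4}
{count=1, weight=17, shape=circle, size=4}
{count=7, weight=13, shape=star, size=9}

The common property of the 'Yes' items is: weight ≥ 12 AND size ≤ 6. No 'No' item has it.
{count=1, weight=1, shape=circle, size=2} — weight = 1, size = 2, hence No.
{count=9, weight=8, shape=circle, size=4} — weight = 8, size = 4, hence No.
{count=1, weight=17, shape=circle, size=4} — weight = 17, size = 4, hence Yes.
{count=7, weight=13, shape=star, size=9} — weight = 13, size = 9, hence No.

No, No, Yes, No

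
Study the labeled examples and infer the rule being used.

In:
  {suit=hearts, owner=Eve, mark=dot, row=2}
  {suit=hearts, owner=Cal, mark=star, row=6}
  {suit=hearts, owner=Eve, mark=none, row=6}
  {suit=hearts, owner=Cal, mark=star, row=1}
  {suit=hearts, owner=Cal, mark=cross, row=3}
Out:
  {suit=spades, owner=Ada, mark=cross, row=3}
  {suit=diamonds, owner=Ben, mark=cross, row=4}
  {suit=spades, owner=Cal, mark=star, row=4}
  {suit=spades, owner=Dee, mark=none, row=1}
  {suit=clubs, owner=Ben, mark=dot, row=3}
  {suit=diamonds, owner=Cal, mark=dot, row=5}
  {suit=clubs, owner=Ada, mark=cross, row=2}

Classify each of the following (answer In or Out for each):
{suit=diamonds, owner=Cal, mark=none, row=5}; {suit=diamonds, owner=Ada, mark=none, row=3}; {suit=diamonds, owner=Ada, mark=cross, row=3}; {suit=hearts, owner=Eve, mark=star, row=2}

Out, Out, Out, In

The rule appears to be: suit is hearts.
Out: {suit=diamonds, owner=Cal, mark=none, row=5}, since suit is diamonds.
Out: {suit=diamonds, owner=Ada, mark=none, row=3}, since suit is diamonds.
Out: {suit=diamonds, owner=Ada, mark=cross, row=3}, since suit is diamonds.
In: {suit=hearts, owner=Eve, mark=star, row=2}, since suit is hearts.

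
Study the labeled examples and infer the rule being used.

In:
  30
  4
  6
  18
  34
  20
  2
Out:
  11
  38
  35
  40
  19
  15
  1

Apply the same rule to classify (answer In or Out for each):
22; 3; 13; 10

One predicate separates the groups cleanly: even AND at most 34.
22: 22 is even, 22 ≤ 34 — checks out, so In. 3: 3 is odd, 3 ≤ 34 — does not fit, so Out. 13: 13 is odd, 13 ≤ 34 — does not fit, so Out. 10: 10 is even, 10 ≤ 34 — checks out, so In.

In, Out, Out, In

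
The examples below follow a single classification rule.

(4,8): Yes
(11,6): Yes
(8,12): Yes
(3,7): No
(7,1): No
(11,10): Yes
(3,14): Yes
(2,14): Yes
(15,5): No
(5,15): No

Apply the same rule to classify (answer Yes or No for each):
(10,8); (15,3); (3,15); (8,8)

'Yes' ⟺ second is even.
(10,8) — second 8, hence Yes. (15,3) — second 3, hence No. (3,15) — second 15, hence No. (8,8) — second 8, hence Yes.

Yes, No, No, Yes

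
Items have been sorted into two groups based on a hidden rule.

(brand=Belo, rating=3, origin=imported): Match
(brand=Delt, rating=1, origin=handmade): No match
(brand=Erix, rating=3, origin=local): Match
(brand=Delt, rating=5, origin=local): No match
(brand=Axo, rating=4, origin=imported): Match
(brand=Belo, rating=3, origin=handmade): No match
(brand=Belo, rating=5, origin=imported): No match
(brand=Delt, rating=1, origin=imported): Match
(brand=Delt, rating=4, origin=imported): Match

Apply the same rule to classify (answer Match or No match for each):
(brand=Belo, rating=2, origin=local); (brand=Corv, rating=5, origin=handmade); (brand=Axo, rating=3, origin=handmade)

Match, No match, No match

Every 'Match' example satisfies: origin is not handmade AND rating ≤ 4. None of the 'No match' examples do.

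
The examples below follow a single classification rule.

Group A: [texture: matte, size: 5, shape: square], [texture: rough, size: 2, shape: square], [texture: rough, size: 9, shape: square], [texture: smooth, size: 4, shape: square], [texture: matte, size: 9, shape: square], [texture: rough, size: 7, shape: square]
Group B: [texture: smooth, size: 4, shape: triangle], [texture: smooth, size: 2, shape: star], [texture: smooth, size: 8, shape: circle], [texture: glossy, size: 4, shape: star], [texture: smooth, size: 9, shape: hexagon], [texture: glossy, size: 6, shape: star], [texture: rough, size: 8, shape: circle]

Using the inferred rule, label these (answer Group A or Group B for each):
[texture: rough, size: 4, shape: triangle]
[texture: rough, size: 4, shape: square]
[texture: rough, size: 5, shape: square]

One predicate separates the groups cleanly: shape is square.

Group B, Group A, Group A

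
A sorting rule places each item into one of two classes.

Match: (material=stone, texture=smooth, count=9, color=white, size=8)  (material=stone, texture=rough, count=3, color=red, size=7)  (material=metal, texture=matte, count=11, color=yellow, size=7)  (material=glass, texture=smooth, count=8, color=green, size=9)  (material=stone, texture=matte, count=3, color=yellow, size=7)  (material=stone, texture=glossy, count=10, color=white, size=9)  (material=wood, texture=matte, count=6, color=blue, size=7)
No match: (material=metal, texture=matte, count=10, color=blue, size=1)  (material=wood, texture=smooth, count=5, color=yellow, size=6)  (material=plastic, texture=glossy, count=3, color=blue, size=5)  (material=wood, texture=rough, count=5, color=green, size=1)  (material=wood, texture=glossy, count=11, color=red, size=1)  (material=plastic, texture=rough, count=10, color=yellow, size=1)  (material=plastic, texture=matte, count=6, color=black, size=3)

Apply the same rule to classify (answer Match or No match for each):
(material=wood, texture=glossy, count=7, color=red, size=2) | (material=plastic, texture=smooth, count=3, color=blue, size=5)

The common property of the 'Match' items is: size ≥ 7. No 'No match' item has it.
(material=wood, texture=glossy, count=7, color=red, size=2) — size = 2, hence No match.
(material=plastic, texture=smooth, count=3, color=blue, size=5) — size = 5, hence No match.

No match, No match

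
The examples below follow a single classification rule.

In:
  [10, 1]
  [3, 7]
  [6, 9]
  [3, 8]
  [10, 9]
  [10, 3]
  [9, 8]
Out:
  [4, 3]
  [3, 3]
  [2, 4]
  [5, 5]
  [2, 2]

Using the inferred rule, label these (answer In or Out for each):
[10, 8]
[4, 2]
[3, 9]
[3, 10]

'In' ⟺ max ≥ 6.
In: [10, 8], since max 10.
Out: [4, 2], since max 4.
In: [3, 9], since max 9.
In: [3, 10], since max 10.

In, Out, In, In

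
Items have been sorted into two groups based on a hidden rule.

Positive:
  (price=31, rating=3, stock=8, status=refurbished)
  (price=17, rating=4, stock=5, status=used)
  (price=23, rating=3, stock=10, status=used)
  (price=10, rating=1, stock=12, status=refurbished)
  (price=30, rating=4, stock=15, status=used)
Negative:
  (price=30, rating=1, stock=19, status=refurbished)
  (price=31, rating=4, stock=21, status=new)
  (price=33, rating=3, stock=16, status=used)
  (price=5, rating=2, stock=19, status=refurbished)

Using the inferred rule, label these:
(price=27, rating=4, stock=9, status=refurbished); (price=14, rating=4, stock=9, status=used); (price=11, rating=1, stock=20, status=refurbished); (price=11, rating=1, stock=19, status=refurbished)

Positive, Positive, Negative, Negative

All 'Positive' examples share one property — stock ≤ 15 — and every 'Negative' example lacks it.
Positive: (price=27, rating=4, stock=9, status=refurbished), since stock = 9. Positive: (price=14, rating=4, stock=9, status=used), since stock = 9. Negative: (price=11, rating=1, stock=20, status=refurbished), since stock = 20. Negative: (price=11, rating=1, stock=19, status=refurbished), since stock = 19.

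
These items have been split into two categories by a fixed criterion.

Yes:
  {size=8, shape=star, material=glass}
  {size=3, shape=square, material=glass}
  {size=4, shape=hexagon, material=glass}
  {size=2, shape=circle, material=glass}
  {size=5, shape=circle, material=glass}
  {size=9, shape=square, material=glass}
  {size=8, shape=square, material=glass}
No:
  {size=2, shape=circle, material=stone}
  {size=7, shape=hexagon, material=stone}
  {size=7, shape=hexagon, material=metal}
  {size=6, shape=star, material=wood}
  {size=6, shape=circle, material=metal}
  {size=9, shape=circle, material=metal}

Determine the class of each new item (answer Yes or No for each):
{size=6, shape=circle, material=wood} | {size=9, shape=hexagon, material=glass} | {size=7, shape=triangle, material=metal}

No, Yes, No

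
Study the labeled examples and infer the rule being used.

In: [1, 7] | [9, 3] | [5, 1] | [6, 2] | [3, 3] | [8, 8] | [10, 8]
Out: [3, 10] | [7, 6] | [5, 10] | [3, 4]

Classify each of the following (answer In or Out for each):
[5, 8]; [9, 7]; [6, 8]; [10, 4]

The common property of the 'In' items is: sum is even. No 'Out' item has it.

Out, In, In, In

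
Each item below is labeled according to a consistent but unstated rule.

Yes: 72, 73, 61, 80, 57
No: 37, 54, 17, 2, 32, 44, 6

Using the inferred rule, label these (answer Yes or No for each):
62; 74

Yes, Yes

The pattern is that an item is 'Yes' exactly when: at least 57.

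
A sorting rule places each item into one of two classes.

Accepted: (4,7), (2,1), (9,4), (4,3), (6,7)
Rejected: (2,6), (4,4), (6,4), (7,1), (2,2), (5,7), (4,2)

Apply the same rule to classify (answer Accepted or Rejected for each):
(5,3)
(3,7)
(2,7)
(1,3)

The simplest hypothesis consistent with all the labels is: sum is odd.

Rejected, Rejected, Accepted, Rejected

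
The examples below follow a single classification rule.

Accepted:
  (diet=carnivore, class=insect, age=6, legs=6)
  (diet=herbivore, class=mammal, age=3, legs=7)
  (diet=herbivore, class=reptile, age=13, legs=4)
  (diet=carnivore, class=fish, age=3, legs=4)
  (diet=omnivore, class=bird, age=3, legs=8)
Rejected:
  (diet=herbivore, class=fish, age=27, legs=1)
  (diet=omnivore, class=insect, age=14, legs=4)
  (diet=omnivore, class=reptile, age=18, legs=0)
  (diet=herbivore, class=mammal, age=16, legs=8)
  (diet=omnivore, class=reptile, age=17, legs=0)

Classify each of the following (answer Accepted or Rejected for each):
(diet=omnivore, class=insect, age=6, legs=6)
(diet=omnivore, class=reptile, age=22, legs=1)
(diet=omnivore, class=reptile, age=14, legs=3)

Accepted, Rejected, Rejected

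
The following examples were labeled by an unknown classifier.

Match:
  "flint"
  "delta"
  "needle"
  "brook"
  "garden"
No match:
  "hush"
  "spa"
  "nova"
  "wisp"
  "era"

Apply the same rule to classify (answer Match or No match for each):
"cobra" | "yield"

Match, Match

The simplest hypothesis consistent with all the labels is: length ≥ 5.
"cobra" → length 5 → Match. "yield" → length 5 → Match.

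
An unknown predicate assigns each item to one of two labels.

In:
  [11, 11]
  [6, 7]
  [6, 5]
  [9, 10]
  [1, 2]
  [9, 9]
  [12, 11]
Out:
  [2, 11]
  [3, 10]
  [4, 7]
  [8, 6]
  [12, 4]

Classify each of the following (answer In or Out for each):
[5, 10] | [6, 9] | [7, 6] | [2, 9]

Out, Out, In, Out

A rule that fits every label: |first − second| ≤ 1 — true of each 'In' example, false of each 'Out' one.
[5, 10] → |5−10| = 5 → Out. [6, 9] → |6−9| = 3 → Out. [7, 6] → |7−6| = 1 → In. [2, 9] → |2−9| = 7 → Out.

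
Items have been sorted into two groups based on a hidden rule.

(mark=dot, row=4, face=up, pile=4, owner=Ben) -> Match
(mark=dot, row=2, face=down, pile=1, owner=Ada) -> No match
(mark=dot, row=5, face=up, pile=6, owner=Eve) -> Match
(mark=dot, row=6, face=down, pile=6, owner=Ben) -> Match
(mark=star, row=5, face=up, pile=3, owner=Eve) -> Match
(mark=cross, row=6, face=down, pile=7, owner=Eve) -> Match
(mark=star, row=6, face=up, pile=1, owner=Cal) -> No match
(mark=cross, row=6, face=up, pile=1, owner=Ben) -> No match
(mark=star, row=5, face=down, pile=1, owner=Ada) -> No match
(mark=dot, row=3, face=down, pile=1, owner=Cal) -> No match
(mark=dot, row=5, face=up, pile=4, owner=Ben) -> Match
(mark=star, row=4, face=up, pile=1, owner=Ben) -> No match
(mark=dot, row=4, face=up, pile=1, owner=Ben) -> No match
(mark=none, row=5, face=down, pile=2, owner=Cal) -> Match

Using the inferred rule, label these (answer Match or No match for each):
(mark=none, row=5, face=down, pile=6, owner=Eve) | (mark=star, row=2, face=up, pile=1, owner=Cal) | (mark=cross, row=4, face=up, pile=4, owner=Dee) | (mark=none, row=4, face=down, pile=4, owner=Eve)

A rule that fits every label: pile ≥ 2 — true of each 'Match' example, false of each 'No match' one.
Match: (mark=none, row=5, face=down, pile=6, owner=Eve), since pile = 6. No match: (mark=star, row=2, face=up, pile=1, owner=Cal), since pile = 1. Match: (mark=cross, row=4, face=up, pile=4, owner=Dee), since pile = 4. Match: (mark=none, row=4, face=down, pile=4, owner=Eve), since pile = 4.

Match, No match, Match, Match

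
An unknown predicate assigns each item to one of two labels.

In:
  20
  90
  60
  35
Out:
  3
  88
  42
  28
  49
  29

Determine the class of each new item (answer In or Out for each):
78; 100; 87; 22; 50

The distinguishing property — multiple of 5 — holds for all the 'In' cases and none of the 'Out' cases.
Out: 78, since 78 = 5·15 + 3. In: 100, since 100 = 5·20. Out: 87, since 87 = 5·17 + 2. Out: 22, since 22 = 5·4 + 2. In: 50, since 50 = 5·10.

Out, In, Out, Out, In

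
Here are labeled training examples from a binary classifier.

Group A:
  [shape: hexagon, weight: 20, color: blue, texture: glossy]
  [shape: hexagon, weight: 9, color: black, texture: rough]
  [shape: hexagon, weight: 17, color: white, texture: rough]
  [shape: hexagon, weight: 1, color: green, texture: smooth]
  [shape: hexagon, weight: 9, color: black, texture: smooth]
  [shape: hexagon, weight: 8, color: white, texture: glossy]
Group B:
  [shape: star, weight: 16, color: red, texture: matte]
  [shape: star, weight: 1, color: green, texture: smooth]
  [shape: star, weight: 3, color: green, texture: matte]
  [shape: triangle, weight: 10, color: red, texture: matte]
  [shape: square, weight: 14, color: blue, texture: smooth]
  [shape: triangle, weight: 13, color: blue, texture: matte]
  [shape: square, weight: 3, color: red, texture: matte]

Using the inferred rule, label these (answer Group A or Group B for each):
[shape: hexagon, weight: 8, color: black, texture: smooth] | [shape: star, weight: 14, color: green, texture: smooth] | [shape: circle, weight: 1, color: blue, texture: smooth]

Group A, Group B, Group B

Checking candidate rules against both groups, what survives is: shape is hexagon.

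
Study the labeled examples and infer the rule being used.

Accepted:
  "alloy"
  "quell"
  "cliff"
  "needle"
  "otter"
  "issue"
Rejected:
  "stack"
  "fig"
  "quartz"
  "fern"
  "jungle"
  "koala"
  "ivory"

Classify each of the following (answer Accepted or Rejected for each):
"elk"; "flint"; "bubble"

The rule appears to be: has a double letter.
Rejected: "elk", since no doubled letter. Rejected: "flint", since no doubled letter. Accepted: "bubble", since 'bb' doubled.

Rejected, Rejected, Accepted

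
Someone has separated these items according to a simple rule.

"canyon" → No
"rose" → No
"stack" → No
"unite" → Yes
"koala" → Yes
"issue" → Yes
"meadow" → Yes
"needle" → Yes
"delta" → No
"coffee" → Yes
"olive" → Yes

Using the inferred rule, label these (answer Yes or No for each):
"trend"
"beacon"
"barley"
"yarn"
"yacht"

No, Yes, No, No, No

A rule that fits every label: has ≥ 3 vowels — true of each 'Yes' example, false of each 'No' one.
"trend" → 1 vowel → No. "beacon" → 3 vowels → Yes. "barley" → 2 vowels → No. "yarn" → 1 vowel → No. "yacht" → 1 vowel → No.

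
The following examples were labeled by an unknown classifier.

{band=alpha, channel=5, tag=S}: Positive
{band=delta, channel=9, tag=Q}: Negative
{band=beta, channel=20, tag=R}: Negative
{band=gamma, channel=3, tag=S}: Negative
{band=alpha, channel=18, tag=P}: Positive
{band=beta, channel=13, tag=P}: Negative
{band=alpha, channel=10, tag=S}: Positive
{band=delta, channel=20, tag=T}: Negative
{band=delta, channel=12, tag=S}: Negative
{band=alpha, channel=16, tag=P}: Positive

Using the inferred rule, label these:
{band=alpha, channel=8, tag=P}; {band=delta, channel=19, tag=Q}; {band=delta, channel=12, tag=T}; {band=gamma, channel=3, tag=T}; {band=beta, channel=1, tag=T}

Positive, Negative, Negative, Negative, Negative

The simplest hypothesis consistent with all the labels is: band is alpha.
{band=alpha, channel=8, tag=P}: Positive (band is alpha). {band=delta, channel=19, tag=Q}: Negative (band is delta). {band=delta, channel=12, tag=T}: Negative (band is delta). {band=gamma, channel=3, tag=T}: Negative (band is gamma). {band=beta, channel=1, tag=T}: Negative (band is beta).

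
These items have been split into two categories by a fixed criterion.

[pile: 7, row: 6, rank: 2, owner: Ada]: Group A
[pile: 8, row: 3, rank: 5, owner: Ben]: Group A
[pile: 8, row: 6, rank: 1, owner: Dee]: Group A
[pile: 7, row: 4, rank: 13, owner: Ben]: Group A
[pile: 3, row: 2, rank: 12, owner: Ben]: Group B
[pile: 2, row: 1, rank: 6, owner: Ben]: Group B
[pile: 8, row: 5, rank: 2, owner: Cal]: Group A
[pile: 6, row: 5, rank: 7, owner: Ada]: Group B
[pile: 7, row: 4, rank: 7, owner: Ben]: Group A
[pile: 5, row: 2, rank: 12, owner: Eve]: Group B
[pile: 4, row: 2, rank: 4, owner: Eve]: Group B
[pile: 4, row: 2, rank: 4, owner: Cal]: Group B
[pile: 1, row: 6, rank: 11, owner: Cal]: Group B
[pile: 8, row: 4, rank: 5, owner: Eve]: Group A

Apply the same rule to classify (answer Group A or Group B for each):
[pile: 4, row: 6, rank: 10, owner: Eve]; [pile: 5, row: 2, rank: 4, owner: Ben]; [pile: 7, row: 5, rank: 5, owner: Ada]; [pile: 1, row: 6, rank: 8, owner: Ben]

A rule that fits every label: pile ≥ 7 — true of each 'Group A' example, false of each 'Group B' one.
[pile: 4, row: 6, rank: 10, owner: Eve]: Group B (pile = 4). [pile: 5, row: 2, rank: 4, owner: Ben]: Group B (pile = 5). [pile: 7, row: 5, rank: 5, owner: Ada]: Group A (pile = 7). [pile: 1, row: 6, rank: 8, owner: Ben]: Group B (pile = 1).

Group B, Group B, Group A, Group B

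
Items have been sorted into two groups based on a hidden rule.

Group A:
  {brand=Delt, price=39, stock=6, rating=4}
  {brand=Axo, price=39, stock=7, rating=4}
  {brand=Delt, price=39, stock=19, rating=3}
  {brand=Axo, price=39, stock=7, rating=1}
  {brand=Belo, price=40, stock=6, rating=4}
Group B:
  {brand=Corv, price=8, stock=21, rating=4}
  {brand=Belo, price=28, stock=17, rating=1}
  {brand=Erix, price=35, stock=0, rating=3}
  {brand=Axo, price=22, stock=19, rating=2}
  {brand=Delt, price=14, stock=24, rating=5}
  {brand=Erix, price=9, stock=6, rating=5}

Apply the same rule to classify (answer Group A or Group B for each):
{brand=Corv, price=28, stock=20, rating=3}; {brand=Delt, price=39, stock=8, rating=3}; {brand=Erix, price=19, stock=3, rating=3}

Group B, Group A, Group B

Every 'Group A' example satisfies: price ≥ 39. None of the 'Group B' examples do.
{brand=Corv, price=28, stock=20, rating=3} → price = 28 → Group B. {brand=Delt, price=39, stock=8, rating=3} → price = 39 → Group A. {brand=Erix, price=19, stock=3, rating=3} → price = 19 → Group B.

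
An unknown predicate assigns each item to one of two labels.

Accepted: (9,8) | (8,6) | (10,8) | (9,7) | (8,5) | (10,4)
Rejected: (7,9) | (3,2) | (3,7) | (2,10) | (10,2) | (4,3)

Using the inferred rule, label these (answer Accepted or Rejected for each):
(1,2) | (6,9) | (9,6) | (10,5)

Rule: first > second AND sum ≥ 13. This holds for each 'Accepted' example and fails for each 'Rejected' one.
(1,2) — 1 < 2, 1+2 = 3, hence Rejected. (6,9) — 6 < 9, 6+9 = 15, hence Rejected. (9,6) — 9 > 6, 9+6 = 15, hence Accepted. (10,5) — 10 > 5, 10+5 = 15, hence Accepted.

Rejected, Rejected, Accepted, Accepted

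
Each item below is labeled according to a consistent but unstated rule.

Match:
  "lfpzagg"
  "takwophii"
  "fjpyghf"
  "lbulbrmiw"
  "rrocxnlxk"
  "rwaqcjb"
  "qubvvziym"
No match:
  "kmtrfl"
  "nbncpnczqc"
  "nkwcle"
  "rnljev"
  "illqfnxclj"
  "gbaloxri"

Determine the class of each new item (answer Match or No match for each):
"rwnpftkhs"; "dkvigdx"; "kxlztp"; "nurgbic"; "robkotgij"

Match, Match, No match, Match, Match

The distinguishing property — odd length — holds for all the 'Match' cases and none of the 'No match' cases.
Match: "rwnpftkhs", since length 9. Match: "dkvigdx", since length 7. No match: "kxlztp", since length 6. Match: "nurgbic", since length 7. Match: "robkotgij", since length 9.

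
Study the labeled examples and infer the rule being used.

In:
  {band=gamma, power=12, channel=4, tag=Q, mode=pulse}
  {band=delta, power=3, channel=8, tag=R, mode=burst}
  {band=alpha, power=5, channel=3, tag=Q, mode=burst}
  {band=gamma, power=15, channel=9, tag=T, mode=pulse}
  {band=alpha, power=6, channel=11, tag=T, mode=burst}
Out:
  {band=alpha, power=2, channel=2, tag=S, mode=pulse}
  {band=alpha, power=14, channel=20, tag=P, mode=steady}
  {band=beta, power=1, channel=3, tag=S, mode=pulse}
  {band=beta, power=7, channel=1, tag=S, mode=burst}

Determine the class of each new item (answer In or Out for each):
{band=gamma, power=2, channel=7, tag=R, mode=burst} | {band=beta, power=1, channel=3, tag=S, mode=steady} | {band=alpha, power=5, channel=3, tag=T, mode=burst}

In, Out, In

Rule: tag is not S AND channel ≤ 11. This holds for each 'In' example and fails for each 'Out' one.
{band=gamma, power=2, channel=7, tag=R, mode=burst}: tag is R, channel = 7 — has this property, so In.
{band=beta, power=1, channel=3, tag=S, mode=steady}: tag is S, channel = 3 — lacks this property, so Out.
{band=alpha, power=5, channel=3, tag=T, mode=burst}: tag is T, channel = 3 — has this property, so In.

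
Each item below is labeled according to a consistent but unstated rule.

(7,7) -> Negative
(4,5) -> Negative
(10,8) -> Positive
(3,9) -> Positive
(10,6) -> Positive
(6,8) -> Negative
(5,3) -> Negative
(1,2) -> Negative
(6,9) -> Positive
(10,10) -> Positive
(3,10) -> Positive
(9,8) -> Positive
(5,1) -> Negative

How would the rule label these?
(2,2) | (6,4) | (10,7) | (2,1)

Negative, Negative, Positive, Negative

All 'Positive' examples share one property — max ≥ 9 — and every 'Negative' example lacks it.
(2,2): max 2 — fails this test, so Negative. (6,4): max 6 — fails this test, so Negative. (10,7): max 10 — meets the rule, so Positive. (2,1): max 2 — fails this test, so Negative.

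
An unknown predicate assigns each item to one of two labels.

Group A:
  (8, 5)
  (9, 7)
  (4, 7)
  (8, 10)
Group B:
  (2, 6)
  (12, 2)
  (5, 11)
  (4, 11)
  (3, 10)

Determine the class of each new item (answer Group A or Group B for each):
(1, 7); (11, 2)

Group B, Group B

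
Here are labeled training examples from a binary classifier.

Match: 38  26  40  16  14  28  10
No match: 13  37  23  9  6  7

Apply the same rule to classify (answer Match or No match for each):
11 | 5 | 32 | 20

No match, No match, Match, Match

The simplest hypothesis consistent with all the labels is: even AND at least 7.
11: 11 is odd, 11 ≥ 7, does not satisfy this → No match.
5: 5 is odd, 5 < 7, does not satisfy this → No match.
32: 32 is even, 32 ≥ 7, checks out → Match.
20: 20 is even, 20 ≥ 7, checks out → Match.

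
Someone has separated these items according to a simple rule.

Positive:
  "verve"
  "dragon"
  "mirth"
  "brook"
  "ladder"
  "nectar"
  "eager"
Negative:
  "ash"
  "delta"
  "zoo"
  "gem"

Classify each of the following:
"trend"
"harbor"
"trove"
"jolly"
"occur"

Positive, Positive, Positive, Negative, Positive

A rule that fits every label: contains 'r' — true of each 'Positive' example, false of each 'Negative' one.
"trend": has 'r' — checks out, so Positive.
"harbor": has 'r' — checks out, so Positive.
"trove": has 'r' — checks out, so Positive.
"jolly": no 'r' — does not fit, so Negative.
"occur": has 'r' — checks out, so Positive.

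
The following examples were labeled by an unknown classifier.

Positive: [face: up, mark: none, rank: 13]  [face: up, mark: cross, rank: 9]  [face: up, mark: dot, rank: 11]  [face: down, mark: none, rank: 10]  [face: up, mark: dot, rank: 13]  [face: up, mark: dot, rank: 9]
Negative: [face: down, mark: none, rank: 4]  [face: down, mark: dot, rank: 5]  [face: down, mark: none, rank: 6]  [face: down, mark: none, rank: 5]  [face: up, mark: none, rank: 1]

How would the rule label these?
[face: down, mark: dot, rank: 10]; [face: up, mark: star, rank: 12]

Positive, Positive

'Positive' ⟺ rank ≥ 9.
[face: down, mark: dot, rank: 10]: rank = 10 — qualifies, so Positive.
[face: up, mark: star, rank: 12]: rank = 12 — qualifies, so Positive.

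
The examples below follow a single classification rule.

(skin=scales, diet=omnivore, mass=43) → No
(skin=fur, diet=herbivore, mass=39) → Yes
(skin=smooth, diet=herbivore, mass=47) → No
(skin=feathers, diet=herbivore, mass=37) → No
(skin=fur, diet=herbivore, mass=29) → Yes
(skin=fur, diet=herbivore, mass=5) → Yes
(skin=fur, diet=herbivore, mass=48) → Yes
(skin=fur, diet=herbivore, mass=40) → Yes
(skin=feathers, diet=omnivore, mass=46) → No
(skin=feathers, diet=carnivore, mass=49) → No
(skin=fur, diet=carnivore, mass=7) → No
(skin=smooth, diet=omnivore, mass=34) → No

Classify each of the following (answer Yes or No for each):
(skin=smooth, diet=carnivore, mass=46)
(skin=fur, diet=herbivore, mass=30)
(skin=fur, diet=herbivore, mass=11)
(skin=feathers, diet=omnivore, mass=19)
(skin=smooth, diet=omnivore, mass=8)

The distinguishing property — skin is fur AND diet is herbivore — holds for all the 'Yes' cases and none of the 'No' cases.
(skin=smooth, diet=carnivore, mass=46): No (skin is smooth, diet is carnivore).
(skin=fur, diet=herbivore, mass=30): Yes (skin is fur, diet is herbivore).
(skin=fur, diet=herbivore, mass=11): Yes (skin is fur, diet is herbivore).
(skin=feathers, diet=omnivore, mass=19): No (skin is feathers, diet is omnivore).
(skin=smooth, diet=omnivore, mass=8): No (skin is smooth, diet is omnivore).

No, Yes, Yes, No, No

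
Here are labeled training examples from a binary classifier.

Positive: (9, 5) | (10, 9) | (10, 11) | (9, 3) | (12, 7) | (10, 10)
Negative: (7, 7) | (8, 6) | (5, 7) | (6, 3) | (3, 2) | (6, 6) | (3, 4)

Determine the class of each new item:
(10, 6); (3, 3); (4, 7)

A rule that fits every label: first ≥ 9 — true of each 'Positive' example, false of each 'Negative' one.
Positive: (10, 6), since first 10.
Negative: (3, 3), since first 3.
Negative: (4, 7), since first 4.

Positive, Negative, Negative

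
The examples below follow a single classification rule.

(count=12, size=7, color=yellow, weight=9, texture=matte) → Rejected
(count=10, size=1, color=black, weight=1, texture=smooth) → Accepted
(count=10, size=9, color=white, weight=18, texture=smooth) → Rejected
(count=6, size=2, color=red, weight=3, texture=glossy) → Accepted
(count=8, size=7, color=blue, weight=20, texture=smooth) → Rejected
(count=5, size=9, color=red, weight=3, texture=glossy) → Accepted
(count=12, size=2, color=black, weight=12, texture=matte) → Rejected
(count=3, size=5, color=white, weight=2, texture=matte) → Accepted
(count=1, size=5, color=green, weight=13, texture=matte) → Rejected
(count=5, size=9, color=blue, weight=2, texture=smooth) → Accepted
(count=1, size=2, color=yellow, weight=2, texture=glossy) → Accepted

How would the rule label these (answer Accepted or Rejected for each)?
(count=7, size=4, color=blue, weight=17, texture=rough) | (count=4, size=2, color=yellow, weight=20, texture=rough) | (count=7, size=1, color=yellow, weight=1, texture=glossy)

Rejected, Rejected, Accepted

All 'Accepted' examples share one property — weight ≤ 3 — and every 'Rejected' example lacks it.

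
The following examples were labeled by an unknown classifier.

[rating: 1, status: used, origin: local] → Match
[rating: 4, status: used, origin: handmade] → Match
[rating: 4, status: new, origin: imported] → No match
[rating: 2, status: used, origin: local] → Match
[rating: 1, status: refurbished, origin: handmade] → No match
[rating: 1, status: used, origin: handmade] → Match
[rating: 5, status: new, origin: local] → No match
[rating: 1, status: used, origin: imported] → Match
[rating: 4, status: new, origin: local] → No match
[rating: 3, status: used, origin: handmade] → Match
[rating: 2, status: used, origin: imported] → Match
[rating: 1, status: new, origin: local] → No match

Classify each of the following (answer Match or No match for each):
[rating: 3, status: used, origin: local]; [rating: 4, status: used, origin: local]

The classifier is using: status is used.
[rating: 3, status: used, origin: local]: status is used — has this property, so Match.
[rating: 4, status: used, origin: local]: status is used — has this property, so Match.

Match, Match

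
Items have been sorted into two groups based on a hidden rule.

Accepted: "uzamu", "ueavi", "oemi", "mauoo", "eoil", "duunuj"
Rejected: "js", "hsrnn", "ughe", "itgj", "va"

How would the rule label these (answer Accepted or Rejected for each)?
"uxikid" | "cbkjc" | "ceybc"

'Accepted' ⟺ has ≥ 3 vowels.
"uxikid": 3 vowels — fits, so Accepted.
"cbkjc": 0 vowels — doesn't match, so Rejected.
"ceybc": 1 vowel — doesn't match, so Rejected.

Accepted, Rejected, Rejected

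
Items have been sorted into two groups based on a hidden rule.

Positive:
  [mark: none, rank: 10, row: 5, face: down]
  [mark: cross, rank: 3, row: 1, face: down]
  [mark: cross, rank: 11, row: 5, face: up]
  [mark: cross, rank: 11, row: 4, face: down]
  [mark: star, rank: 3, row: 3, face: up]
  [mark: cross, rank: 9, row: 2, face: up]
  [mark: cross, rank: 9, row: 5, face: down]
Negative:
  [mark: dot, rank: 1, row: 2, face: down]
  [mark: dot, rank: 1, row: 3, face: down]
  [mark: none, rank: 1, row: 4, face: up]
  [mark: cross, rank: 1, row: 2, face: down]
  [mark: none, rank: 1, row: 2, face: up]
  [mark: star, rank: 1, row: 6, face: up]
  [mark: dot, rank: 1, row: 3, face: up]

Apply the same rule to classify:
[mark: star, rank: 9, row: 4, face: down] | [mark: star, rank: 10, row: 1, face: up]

One predicate separates the groups cleanly: rank ≥ 3.
[mark: star, rank: 9, row: 4, face: down] — rank = 9, hence Positive. [mark: star, rank: 10, row: 1, face: up] — rank = 10, hence Positive.

Positive, Positive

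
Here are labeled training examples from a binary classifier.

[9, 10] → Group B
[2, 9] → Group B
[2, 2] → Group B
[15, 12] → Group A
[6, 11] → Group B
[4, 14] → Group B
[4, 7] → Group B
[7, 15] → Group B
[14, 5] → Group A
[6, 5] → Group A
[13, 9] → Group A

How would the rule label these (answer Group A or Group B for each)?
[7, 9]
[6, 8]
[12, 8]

Group B, Group B, Group A

All 'Group A' examples share one property — first > second — and every 'Group B' example lacks it.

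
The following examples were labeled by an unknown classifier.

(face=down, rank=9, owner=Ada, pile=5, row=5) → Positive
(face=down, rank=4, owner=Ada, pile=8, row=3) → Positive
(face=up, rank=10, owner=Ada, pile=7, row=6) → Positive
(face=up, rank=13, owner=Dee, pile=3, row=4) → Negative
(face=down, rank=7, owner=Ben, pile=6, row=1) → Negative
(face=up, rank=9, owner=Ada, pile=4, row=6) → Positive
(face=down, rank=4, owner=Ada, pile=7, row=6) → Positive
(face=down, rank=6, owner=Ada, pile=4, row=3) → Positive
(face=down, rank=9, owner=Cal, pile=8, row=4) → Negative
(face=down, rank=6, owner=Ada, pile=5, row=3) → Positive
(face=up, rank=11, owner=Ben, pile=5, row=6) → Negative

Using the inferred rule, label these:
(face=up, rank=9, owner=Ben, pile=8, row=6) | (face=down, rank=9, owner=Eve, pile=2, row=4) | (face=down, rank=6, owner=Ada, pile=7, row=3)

'Positive' ⟺ owner is Ada.
(face=up, rank=9, owner=Ben, pile=8, row=6): Negative (owner is Ben). (face=down, rank=9, owner=Eve, pile=2, row=4): Negative (owner is Eve). (face=down, rank=6, owner=Ada, pile=7, row=3): Positive (owner is Ada).

Negative, Negative, Positive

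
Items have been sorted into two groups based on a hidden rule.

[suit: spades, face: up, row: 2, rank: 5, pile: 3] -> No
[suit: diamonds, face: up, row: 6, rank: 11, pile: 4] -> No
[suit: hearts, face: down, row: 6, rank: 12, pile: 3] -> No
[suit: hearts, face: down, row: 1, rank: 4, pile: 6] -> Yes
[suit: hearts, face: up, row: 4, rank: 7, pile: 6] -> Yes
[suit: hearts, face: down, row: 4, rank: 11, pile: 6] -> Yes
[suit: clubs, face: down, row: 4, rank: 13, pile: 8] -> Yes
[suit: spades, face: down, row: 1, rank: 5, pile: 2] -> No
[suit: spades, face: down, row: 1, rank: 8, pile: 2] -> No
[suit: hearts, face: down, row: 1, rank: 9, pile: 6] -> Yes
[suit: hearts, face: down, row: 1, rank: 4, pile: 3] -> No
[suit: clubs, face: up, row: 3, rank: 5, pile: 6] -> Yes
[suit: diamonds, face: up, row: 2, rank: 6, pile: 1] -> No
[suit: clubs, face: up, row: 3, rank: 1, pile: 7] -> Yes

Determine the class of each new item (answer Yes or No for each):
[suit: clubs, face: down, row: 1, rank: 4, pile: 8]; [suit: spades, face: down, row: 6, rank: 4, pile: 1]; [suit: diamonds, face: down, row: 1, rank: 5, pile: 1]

Yes, No, No

'Yes' ⟺ pile ≥ 6.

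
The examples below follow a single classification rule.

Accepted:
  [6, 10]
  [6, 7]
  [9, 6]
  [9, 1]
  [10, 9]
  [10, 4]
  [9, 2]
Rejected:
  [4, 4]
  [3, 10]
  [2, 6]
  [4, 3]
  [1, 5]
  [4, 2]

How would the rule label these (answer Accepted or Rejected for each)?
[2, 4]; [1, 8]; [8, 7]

The common property of the 'Accepted' items is: first ≥ 5. No 'Rejected' item has it.
[2, 4]: first 2, does not fit → Rejected.
[1, 8]: first 1, does not fit → Rejected.
[8, 7]: first 8, fits → Accepted.

Rejected, Rejected, Accepted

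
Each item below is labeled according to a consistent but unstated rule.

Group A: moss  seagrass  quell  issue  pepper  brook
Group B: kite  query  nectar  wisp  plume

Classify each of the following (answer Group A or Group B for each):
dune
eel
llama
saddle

Group B, Group A, Group A, Group A

The distinguishing property — has a double letter — holds for all the 'Group A' cases and none of the 'Group B' cases.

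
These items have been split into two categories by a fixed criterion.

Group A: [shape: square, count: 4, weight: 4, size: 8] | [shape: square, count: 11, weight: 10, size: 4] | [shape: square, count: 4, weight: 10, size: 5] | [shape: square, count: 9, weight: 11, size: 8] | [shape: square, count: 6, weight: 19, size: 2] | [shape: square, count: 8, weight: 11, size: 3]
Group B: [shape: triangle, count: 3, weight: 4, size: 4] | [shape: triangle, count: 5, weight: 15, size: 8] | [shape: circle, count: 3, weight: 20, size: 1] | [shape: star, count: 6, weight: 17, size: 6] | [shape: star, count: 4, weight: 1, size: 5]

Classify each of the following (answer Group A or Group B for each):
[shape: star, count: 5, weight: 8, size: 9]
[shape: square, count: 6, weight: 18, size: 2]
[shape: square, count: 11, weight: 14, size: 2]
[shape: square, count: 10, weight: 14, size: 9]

One predicate separates the groups cleanly: shape is square.

Group B, Group A, Group A, Group A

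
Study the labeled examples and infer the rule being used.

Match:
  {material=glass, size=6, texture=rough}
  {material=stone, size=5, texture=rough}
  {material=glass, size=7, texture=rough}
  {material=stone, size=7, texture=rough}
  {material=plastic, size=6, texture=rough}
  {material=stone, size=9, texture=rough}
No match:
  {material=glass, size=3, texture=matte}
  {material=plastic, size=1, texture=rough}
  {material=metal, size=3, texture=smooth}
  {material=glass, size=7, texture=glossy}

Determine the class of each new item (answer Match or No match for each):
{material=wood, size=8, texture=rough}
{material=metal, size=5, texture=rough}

The simplest hypothesis consistent with all the labels is: texture is rough AND size ≥ 3.
{material=wood, size=8, texture=rough}: texture is rough, size = 8 — meets the rule, so Match.
{material=metal, size=5, texture=rough}: texture is rough, size = 5 — meets the rule, so Match.

Match, Match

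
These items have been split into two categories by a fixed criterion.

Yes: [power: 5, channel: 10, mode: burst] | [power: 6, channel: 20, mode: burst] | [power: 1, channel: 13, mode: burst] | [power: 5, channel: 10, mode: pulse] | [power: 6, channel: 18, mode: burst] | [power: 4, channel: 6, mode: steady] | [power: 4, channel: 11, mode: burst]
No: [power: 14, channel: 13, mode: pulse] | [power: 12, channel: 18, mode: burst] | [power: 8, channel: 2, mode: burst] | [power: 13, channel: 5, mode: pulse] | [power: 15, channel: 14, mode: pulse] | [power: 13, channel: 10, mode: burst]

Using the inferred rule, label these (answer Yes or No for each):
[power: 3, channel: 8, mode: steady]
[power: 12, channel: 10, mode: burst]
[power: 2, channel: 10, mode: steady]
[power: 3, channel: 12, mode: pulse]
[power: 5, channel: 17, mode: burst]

'Yes' ⟺ power ≤ 6.

Yes, No, Yes, Yes, Yes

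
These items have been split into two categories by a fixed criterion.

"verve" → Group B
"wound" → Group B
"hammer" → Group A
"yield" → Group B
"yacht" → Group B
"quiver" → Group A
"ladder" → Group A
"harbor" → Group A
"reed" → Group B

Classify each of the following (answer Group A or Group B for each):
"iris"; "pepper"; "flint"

The pattern is that an item is 'Group A' exactly when: ends with 'r'.
"iris": ends with 's' — does not satisfy this, so Group B. "pepper": ends with 'r' — fits, so Group A. "flint": ends with 't' — does not satisfy this, so Group B.

Group B, Group A, Group B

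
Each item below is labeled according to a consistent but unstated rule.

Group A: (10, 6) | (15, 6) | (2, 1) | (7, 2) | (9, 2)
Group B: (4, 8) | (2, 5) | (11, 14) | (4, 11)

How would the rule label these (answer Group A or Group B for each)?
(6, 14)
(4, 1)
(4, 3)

The pattern is that an item is 'Group A' exactly when: first > second.
(6, 14) — 6 < 14, hence Group B. (4, 1) — 4 > 1, hence Group A. (4, 3) — 4 > 3, hence Group A.

Group B, Group A, Group A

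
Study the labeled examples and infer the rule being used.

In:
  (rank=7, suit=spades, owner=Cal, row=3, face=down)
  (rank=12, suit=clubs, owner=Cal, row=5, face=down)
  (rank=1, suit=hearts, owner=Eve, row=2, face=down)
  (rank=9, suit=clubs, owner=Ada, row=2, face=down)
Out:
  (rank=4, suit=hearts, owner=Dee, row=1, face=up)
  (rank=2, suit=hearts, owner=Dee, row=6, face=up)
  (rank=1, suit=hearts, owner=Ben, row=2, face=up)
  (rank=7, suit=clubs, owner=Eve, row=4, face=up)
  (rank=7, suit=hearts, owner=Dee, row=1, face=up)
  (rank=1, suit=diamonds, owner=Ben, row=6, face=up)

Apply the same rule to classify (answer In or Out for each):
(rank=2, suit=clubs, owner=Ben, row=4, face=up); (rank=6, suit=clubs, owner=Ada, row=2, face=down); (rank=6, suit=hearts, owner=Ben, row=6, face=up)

Out, In, Out

Looking at the examples, the only property every 'In' case has and every 'Out' case lacks is: face is down.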